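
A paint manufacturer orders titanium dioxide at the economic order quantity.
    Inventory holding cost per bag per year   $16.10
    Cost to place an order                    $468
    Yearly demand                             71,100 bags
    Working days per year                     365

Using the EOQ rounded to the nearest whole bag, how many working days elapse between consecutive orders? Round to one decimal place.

EOQ = √(2DS/H) = √(2 × 71,100 × 468 / 16.1)
    = √(4,133,515.53) ≈ 2,033.10 → Q = 2,033 bags
Cycle time = (working days × Q)/D = (365 × 2,033) / 71,100 = 10.437 days

10.4 days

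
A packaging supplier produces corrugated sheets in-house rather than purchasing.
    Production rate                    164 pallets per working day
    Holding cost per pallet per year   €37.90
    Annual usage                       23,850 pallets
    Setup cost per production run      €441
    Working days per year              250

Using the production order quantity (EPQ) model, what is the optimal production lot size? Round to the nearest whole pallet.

Daily demand d = 23,850/250 = 95.400; p = 164; 1 − d/p = 0.41829
EPQ = √(2DS / (H(1 − d/p)))
    = √(2 × 23,850 × 441 / (37.9 × 0.41829)) ≈ 1,151.91

1,152 pallets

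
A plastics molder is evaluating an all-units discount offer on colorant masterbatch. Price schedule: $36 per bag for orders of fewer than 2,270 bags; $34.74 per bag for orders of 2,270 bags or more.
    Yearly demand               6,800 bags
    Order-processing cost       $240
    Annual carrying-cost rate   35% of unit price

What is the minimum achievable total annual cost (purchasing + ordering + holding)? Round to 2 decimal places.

H₁ = 35%×$36 = $12.6000;  H₂ = 35%×$34.74 = $12.1590
EOQ₁ = √(2×6,800×240/12.6000) = 508.97  (< 2,270, feasible at tier 1)
EOQ₂ = √(2×6,800×240/12.1590) = 518.11  (< 2,270 → use Q = 2,270 at tier-2 price)
TC(tier 1 (EOQ₁), Q≈509.0) = $251,212.99
TC(tier 2, Q≈2,270.0) = $250,751.41
Minimum at tier 2: $250,751.41

$250,751.41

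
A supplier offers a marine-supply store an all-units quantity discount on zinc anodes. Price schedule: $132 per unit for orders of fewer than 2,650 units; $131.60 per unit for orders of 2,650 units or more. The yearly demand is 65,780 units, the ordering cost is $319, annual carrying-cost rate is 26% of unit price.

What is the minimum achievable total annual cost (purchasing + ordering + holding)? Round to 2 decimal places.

H₁ = 26%×$132 = $34.3200;  H₂ = 26%×$131.60 = $34.2160
EOQ₁ = √(2×65,780×319/34.3200) = 1,105.82  (< 2,650, feasible at tier 1)
EOQ₂ = √(2×65,780×319/34.2160) = 1,107.50  (< 2,650 → use Q = 2,650 at tier-2 price)
TC(tier 1 (EOQ₁), Q≈1,105.8) = $8,720,911.67
TC(tier 2, Q≈2,650.0) = $8,709,902.62
Minimum at tier 2: $8,709,902.62

$8,709,902.62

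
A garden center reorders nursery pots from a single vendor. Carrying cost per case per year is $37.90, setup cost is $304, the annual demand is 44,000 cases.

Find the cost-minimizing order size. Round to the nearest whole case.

Optimal lot size Q* = (2 × 44,000 × $304 / $37.9)^½ ≈ 840.15

840 cases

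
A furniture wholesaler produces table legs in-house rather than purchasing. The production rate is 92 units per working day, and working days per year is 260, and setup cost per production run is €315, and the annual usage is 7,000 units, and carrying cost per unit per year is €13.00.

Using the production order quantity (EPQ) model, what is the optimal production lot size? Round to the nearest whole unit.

693 units

d = 7,000/260 = 26.9231 units/day;  effective holding cost H(1 − d/p) = 13·(1 − 26.9231/92) = 9.19565
Q* = √(2DS / H_eff) = √(2·7,000·315 / 9.19565) ≈ 692.51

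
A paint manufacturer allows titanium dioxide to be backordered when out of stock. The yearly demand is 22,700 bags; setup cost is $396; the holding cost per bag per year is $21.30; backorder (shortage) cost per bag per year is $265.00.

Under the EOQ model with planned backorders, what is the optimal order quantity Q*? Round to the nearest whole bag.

Q* = √(2DS/H) · √((H + b)/b)
   = √(2 × 22,700 × 396 / 21.3) · √((21.3 + 265) / 265)
   = 918.725 × 1.0394 ≈ 954.93

955 bags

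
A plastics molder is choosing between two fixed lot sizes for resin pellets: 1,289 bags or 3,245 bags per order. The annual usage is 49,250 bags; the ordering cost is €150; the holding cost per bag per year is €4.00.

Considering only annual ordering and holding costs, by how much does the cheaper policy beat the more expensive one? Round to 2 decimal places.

€457.39

TC(Q) = (D/Q)S + (Q/2)H
TC(1,289) = (49,250/1,289)×150 + (1,289/2)×4 = €8,309.19
TC(3,245) = (49,250/3,245)×150 + (3,245/2)×4 = €8,766.58
Cheaper: Q = 1,289.  Difference = €457.39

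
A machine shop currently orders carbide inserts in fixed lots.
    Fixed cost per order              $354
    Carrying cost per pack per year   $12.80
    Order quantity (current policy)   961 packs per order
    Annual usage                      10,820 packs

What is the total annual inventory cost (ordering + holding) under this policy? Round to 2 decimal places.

$10,136.12

Annual ordering cost = (D/Q)·S = (10,820/961) × 354 = $3,985.72
Annual holding cost  = (Q/2)·H = (961/2) × 12.8 = $6,150.40
Total = $3,985.72 + $6,150.40 = $10,136.12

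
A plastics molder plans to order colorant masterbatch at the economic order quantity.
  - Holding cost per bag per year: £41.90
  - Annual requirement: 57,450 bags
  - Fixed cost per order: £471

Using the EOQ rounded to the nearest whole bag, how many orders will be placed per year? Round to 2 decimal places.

EOQ = √(2DS/H) = √(2 × 57,450 × 471 / 41.9)
    = √(1,291,596.66) ≈ 1,136.48 → Q = 1,136
N = D/Q = 57,450/1,136 ≈ 50.572 orders/yr

50.57 orders per year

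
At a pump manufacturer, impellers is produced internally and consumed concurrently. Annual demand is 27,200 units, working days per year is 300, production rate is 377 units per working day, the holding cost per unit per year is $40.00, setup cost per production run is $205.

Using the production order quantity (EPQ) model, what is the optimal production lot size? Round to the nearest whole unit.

606 units

Daily demand d = 27,200/300 = 90.667; p = 377; 1 − d/p = 0.75950
EPQ = √(2DS / (H(1 − d/p)))
    = √(2 × 27,200 × 205 / (40 × 0.75950)) ≈ 605.87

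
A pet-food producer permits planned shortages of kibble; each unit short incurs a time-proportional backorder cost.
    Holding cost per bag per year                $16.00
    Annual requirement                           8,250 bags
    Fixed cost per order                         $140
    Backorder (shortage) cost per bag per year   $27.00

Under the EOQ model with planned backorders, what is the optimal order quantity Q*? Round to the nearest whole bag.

480 bags

Q* = √(2DS/H) · √((H + b)/b)
   = √(2 × 8,250 × 140 / 16) · √((16 + 27) / 27)
   = 379.967 × 1.2620 ≈ 479.51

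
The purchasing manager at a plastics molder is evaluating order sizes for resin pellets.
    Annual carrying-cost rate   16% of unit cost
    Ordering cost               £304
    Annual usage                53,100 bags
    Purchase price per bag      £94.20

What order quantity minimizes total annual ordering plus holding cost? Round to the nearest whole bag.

H = i·C = 0.16 × £94.2 = £15.0720 per bag-year
Optimal lot size Q* = (2 × 53,100 × £304 / £15.072)^½ ≈ 1,463.57

1,464 bags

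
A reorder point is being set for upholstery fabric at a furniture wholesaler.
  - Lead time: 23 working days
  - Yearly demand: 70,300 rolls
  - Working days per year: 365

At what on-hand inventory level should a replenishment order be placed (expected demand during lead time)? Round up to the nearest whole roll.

Daily demand d = 70,300 / 365 = 192.603 rolls/day
Demand during lead time = 192.603 × 23 = 4,429.86
Reorder point = 4,429.86 → round up

4,430 rolls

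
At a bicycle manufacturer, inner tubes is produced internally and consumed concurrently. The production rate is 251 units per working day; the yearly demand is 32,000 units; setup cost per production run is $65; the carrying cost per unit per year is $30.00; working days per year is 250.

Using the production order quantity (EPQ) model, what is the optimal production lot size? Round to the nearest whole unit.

d = 32,000/250 = 128.0000 units/day;  effective holding cost H(1 − d/p) = 30·(1 − 128.0000/251) = 14.70120
Q* = √(2DS / H_eff) = √(2·32,000·65 / 14.70120) ≈ 531.95

532 units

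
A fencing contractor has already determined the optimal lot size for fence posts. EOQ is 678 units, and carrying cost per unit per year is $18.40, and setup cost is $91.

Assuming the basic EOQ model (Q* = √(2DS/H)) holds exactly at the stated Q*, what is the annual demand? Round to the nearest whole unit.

46,474 units per year

EOQ relation: Q² = 2DS/H, so rearrange for the unknown.
D = Q²H / (2S) = 678² × 18.4 / (2 × 91) = 46,473.55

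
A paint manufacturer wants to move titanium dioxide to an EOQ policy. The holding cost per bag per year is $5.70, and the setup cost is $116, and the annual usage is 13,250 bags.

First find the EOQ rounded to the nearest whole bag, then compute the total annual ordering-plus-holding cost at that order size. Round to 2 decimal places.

$4,185.91

Optimal lot size Q* = (2 × 13,250 × $116 / $5.7)^½ ≈ 734.37 → Q = 734 bags
Ordering: D/Q × S = 13,250/734 × $116 = $2,094.01
Holding:  Q/2 × H = 734/2 × $5.7 = $2,091.90
Total = $2,094.01 + $2,091.90 = $4,185.91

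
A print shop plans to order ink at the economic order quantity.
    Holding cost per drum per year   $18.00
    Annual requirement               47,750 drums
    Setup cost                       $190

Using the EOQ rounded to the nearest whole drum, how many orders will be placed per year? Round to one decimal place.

Q* = √(2·D·S / H) = √(2·47,750·190 / 18) = √1,008,055.6 ≈ 1,004.02 → Q = 1,004
N = D/Q = 47,750/1,004 ≈ 47.560 orders/yr

47.6 orders per year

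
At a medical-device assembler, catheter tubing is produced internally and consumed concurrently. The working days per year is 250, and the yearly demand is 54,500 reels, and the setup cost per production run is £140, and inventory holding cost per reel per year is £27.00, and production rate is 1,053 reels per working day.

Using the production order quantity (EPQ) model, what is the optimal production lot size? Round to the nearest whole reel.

d = 54,500/250 = 218.0000 reels/day;  effective holding cost H(1 − d/p) = 27·(1 − 218.0000/1053) = 21.41026
Q* = √(2DS / H_eff) = √(2·54,500·140 / 21.41026) ≈ 844.24

844 reels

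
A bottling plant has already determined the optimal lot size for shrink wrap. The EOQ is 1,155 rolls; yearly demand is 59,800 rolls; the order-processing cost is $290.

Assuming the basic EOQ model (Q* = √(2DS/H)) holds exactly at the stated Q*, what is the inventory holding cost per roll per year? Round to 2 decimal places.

From Q* = √(2DS/H) ⇒ Q*² = 2DS/H.
H = 2DS / Q² = 2 × 59,800 × 290 / 1,155² = 25.9995

$26.00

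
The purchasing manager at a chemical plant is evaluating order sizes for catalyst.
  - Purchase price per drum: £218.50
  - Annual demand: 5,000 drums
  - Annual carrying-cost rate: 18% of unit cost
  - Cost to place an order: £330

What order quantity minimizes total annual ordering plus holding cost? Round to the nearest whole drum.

290 drums

H = i·C = 0.18 × £218.5 = £39.3300 per drum-year
Q* = √(2·D·S / H) = √(2·5,000·330 / 39.33) = √83,905.4 ≈ 289.66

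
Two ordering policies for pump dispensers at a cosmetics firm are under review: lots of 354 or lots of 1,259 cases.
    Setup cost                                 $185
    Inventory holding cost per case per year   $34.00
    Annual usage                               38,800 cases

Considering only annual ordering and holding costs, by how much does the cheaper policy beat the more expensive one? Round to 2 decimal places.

For each Q, cost = (D/Q)·S + (Q/2)·H.
TC(354) = (38,800/354)×185 + (354/2)×34 = $26,294.84
TC(1,259) = (38,800/1,259)×185 + (1,259/2)×34 = $27,104.35
Lots of 354 are cheaper by $809.51.

$809.51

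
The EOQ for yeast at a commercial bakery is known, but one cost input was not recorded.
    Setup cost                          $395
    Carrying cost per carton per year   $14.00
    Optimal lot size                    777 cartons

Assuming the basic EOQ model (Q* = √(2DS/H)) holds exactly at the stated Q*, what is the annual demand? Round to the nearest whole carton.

10,699 cartons per year

EOQ relation: Q² = 2DS/H, so rearrange for the unknown.
D = Q²H / (2S) = 777² × 14 / (2 × 395) = 10,698.99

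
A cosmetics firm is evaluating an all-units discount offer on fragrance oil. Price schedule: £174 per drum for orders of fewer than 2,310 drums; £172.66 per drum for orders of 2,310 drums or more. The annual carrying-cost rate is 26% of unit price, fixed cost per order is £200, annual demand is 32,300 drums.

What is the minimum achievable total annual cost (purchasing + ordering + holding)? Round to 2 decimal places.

H₁ = 26%×£174 = £45.2400;  H₂ = 26%×£172.66 = £44.8916
EOQ₁ = √(2×32,300×200/45.2400) = 534.40  (< 2,310, feasible at tier 1)
EOQ₂ = √(2×32,300×200/44.8916) = 536.47  (< 2,310 → use Q = 2,310 at tier-2 price)
TC(tier 1 (EOQ₁), Q≈534.4) = £5,644,376.45
TC(tier 2, Q≈2,310.0) = £5,631,564.33
Minimum at tier 2: £5,631,564.33

£5,631,564.33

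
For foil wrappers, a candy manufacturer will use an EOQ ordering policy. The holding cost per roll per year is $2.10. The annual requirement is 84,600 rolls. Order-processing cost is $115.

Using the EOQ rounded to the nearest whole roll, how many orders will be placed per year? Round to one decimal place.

27.8 orders per year

2DS/H = 2·84,600·115/2.1 = 9,265,714.29
EOQ = √9,265,714.29 ≈ 3,043.96 → Q = 3,044
Orders per year = D/Q = 84,600 / 3,044 = 27.792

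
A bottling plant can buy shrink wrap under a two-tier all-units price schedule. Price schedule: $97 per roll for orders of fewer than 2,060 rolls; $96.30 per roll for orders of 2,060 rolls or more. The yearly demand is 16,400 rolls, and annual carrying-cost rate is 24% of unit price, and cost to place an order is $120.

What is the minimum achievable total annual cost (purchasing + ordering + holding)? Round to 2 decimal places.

H₁ = 24%×$97 = $23.2800;  H₂ = 24%×$96.30 = $23.1120
EOQ₁ = √(2×16,400×120/23.2800) = 411.18  (< 2,060, feasible at tier 1)
EOQ₂ = √(2×16,400×120/23.1120) = 412.68  (< 2,060 → use Q = 2,060 at tier-2 price)
TC(tier 1 (EOQ₁), Q≈411.2) = $1,600,372.36
TC(tier 2, Q≈2,060.0) = $1,604,080.70
Minimum at tier 1 (EOQ₁): $1,600,372.36

$1,600,372.36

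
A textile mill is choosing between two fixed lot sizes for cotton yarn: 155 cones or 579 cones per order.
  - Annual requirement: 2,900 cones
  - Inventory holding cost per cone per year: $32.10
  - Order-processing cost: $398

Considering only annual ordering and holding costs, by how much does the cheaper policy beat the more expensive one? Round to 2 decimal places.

$1,352.19

Annual cost at Q: ordering D·S/Q plus holding Q·H/2.
TC(155) = (2,900/155)×398 + (155/2)×32.1 = $9,934.20
TC(579) = (2,900/579)×398 + (579/2)×32.1 = $11,286.39
Cheaper: Q = 155.  Difference = $1,352.19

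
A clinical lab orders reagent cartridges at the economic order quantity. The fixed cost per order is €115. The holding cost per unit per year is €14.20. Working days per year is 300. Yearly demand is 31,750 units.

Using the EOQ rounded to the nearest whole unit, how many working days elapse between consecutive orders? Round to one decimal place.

EOQ = √(2DS/H) = √(2 × 31,750 × 115 / 14.2)
    = √(514,260.56) ≈ 717.12 → Q = 717 units
Cycle time = (working days × Q)/D = (300 × 717) / 31,750 = 6.775 days

6.8 days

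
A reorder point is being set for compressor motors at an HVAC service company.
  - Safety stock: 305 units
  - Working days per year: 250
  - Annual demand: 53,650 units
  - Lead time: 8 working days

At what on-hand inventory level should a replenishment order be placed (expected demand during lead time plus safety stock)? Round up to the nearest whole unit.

2,022 units

Daily demand d = 53,650 / 250 = 214.600 units/day
Demand during lead time = 214.600 × 8 = 1,716.80
Reorder point = 1,716.80 + 305 = 2,021.80 → round up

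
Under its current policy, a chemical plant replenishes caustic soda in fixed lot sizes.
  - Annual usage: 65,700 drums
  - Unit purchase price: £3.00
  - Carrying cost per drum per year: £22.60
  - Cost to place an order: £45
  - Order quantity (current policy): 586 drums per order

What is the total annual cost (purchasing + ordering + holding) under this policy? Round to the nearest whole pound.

£208,767

Orders/yr = 65,700/586 = 112.116; ordering cost = 112.116 × £45 = £5,045.22
Average inventory = 586/2 = 293; holding cost = 293 × £22.6 = £6,621.80
Purchase cost = D·C = 65,700 × 3 = £197,100.00
Total = £5,045.22 + £6,621.80 + £197,100.00 = £208,767.02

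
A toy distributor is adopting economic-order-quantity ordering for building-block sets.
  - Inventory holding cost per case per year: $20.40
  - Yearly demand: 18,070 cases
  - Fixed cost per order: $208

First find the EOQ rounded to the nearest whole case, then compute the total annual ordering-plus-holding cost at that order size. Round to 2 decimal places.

$12,383.43

2DS/H = 2·18,070·208/20.4 = 368,486.27
EOQ = √368,486.27 ≈ 607.03 → Q = 607 cases
Orders/yr = 18,070/607 = 29.769; ordering cost = 29.769 × $208 = $6,192.03
Average inventory = 607/2 = 303.5; holding cost = 303.5 × $20.4 = $6,191.40
Total = $6,192.03 + $6,191.40 = $12,383.43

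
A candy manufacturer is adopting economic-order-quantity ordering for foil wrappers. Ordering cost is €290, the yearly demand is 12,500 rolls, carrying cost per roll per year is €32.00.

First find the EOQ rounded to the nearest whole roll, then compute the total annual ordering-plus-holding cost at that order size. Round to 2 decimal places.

€15,231.55

EOQ = √(2DS/H) = √(2 × 12,500 × 290 / 32)
    = √(226,562.50) ≈ 475.99 → Q = 476 rolls
Ordering: D/Q × S = 12,500/476 × €290 = €7,615.55
Holding:  Q/2 × H = 476/2 × €32 = €7,616.00
Total = €7,615.55 + €7,616.00 = €15,231.55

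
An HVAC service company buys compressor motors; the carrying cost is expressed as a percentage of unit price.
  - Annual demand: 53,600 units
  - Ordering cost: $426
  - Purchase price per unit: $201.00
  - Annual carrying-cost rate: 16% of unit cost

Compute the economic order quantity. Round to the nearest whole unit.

1,192 units

Holding cost per unit per year: H = 16% × $201 = $32.1600
EOQ = √(2DS/H) = √(2 × 53,600 × 426 / 32.16)
    = √(1,420,000.00) ≈ 1,191.64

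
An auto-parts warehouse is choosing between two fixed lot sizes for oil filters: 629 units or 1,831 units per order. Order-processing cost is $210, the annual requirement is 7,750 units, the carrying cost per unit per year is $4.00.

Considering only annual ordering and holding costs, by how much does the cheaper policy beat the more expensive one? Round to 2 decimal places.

For each Q, cost = (D/Q)·S + (Q/2)·H.
TC(629) = (7,750/629)×210 + (629/2)×4 = $3,845.44
TC(1,831) = (7,750/1,831)×210 + (1,831/2)×4 = $4,550.86
|ΔTC| = |$3,845.44 − $4,550.86| = $705.42

$705.42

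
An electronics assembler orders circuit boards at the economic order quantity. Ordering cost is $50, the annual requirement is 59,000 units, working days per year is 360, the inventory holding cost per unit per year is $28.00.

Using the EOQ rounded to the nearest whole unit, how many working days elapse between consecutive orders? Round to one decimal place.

2.8 days

Q* = √(2·D·S / H) = √(2·59,000·50 / 28) = √210,714.3 ≈ 459.04 → Q = 459 units
Days between orders = 360 / (D/Q) = 360 / 128.540 ≈ 2.801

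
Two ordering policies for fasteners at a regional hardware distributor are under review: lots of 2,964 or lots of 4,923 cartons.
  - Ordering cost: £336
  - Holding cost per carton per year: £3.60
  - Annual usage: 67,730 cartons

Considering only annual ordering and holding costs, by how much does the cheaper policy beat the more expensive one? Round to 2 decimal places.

For each Q, cost = (D/Q)·S + (Q/2)·H.
TC(2,964) = (67,730/2,964)×336 + (2,964/2)×3.6 = £13,013.09
TC(4,923) = (67,730/4,923)×336 + (4,923/2)×3.6 = £13,484.04
Cheaper: Q = 2,964.  Difference = £470.95

£470.95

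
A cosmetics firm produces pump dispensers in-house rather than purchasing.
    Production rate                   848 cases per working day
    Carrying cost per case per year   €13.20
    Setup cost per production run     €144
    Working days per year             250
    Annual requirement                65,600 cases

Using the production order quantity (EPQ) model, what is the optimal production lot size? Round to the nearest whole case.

d = 65,600/250 = 262.4000 cases/day;  effective holding cost H(1 − d/p) = 13.2·(1 − 262.4000/848) = 9.11547
Q* = √(2DS / H_eff) = √(2·65,600·144 / 9.11547) ≈ 1,439.66

1,440 cases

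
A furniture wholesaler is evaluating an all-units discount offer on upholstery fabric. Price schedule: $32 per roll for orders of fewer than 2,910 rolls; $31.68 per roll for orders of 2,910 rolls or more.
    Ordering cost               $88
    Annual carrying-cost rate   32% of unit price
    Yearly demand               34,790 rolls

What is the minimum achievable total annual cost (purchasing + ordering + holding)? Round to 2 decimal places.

$1,117,949.48

H₁ = 32%×$32 = $10.2400;  H₂ = 32%×$31.68 = $10.1376
EOQ₁ = √(2×34,790×88/10.2400) = 773.27  (< 2,910, feasible at tier 1)
EOQ₂ = √(2×34,790×88/10.1376) = 777.17  (< 2,910 → use Q = 2,910 at tier-2 price)
TC(tier 1 (EOQ₁), Q≈773.3) = $1,121,198.33
TC(tier 2, Q≈2,910.0) = $1,117,949.48
Minimum at tier 2: $1,117,949.48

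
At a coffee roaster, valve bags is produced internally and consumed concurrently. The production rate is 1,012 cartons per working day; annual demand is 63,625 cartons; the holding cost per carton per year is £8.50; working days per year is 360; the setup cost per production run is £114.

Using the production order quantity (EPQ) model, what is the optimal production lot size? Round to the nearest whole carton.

1,438 cartons

d = 63,625/360 = 176.7361 cartons/day;  effective holding cost H(1 − d/p) = 8.5·(1 − 176.7361/1012) = 7.01556
Q* = √(2DS / H_eff) = √(2·63,625·114 / 7.01556) ≈ 1,437.97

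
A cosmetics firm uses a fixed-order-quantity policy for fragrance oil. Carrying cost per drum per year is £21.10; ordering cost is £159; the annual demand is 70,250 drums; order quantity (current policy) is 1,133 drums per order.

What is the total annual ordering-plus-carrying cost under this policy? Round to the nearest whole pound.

Ordering: D/Q × S = 70,250/1,133 × £159 = £9,858.56
Holding:  Q/2 × H = 1,133/2 × £21.1 = £11,953.15
Total = £9,858.56 + £11,953.15 = £21,811.71

£21,812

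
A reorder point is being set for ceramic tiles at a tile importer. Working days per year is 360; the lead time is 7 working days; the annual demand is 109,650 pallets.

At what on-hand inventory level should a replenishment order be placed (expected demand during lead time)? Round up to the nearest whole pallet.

Daily demand d = 109,650 / 360 = 304.583 pallets/day
Demand during lead time = 304.583 × 7 = 2,132.08
Reorder point = 2,132.08 → round up

2,133 pallets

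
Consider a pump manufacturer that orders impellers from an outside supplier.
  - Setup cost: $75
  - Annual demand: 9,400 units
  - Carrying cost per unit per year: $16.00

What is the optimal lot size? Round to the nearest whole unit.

297 units

Optimal lot size Q* = (2 × 9,400 × $75 / $16)^½ ≈ 296.86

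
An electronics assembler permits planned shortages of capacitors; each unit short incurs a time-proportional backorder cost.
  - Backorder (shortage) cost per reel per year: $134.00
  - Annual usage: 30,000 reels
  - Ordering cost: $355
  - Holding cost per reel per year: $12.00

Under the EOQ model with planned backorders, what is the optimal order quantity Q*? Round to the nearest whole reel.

Basic EOQ = √(2·30,000·355/12) = 1,332.291
Backorder adjustment √((H+b)/b) = √((12+134)/134) = 1.0438
Q* = 1,332.291 × 1.0438 ≈ 1,390.67

1,391 reels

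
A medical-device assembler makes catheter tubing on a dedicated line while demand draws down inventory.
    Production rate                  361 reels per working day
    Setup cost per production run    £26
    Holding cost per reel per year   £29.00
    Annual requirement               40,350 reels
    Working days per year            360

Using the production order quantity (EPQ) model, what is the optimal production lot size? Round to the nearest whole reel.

d = 40,350/360 = 112.0833 reels/day;  effective holding cost H(1 − d/p) = 29·(1 − 112.0833/361) = 19.99608
Q* = √(2DS / H_eff) = √(2·40,350·26 / 19.99608) ≈ 323.93

324 reels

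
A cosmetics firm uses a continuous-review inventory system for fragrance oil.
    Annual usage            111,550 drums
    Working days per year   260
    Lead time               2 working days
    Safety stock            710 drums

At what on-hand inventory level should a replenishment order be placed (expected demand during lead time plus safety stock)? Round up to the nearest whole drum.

Daily demand d = 111,550 / 260 = 429.038 drums/day
Demand during lead time = 429.038 × 2 = 858.08
Reorder point = 858.08 + 710 = 1,568.08 → round up

1,569 drums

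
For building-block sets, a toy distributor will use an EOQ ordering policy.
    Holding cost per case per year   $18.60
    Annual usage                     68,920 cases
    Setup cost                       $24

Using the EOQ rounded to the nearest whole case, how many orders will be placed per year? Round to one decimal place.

163.3 orders per year

2DS/H = 2·68,920·24/18.6 = 177,858.06
EOQ = √177,858.06 ≈ 421.73 → Q = 422
Orders per year = D/Q = 68,920 / 422 = 163.318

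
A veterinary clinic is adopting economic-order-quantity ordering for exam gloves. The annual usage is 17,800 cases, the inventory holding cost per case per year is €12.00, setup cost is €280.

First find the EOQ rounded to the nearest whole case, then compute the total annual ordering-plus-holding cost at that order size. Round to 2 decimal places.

€10,936.91

Optimal lot size Q* = (2 × 17,800 × €280 / €12)^½ ≈ 911.41 → Q = 911 cases
Orders/yr = 17,800/911 = 19.539; ordering cost = 19.539 × €280 = €5,470.91
Average inventory = 911/2 = 455.5; holding cost = 455.5 × €12 = €5,466.00
Total = €5,470.91 + €5,466.00 = €10,936.91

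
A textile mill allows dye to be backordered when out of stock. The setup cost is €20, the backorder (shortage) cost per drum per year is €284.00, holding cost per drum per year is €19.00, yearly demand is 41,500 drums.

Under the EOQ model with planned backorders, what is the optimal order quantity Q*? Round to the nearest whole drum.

Q* = √(2DS/H) · √((H + b)/b)
   = √(2 × 41,500 × 20 / 19) · √((19 + 284) / 284)
   = 295.581 × 1.0329 ≈ 305.31

305 drums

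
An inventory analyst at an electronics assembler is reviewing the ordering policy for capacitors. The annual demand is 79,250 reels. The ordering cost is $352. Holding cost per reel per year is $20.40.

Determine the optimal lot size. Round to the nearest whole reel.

1,654 reels

2DS/H = 2·79,250·352/20.4 = 2,734,901.96
EOQ = √2,734,901.96 ≈ 1,653.75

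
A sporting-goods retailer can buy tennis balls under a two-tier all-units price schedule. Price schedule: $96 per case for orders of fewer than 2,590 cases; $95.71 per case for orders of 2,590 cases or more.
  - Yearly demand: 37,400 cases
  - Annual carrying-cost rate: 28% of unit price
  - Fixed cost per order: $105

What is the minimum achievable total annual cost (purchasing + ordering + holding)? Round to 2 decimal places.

$3,604,929.81

H₁ = 28%×$96 = $26.8800;  H₂ = 28%×$95.71 = $26.7988
EOQ₁ = √(2×37,400×105/26.8800) = 540.54  (< 2,590, feasible at tier 1)
EOQ₂ = √(2×37,400×105/26.7988) = 541.36  (< 2,590 → use Q = 2,590 at tier-2 price)
TC(tier 1 (EOQ₁), Q≈540.5) = $3,604,929.81
TC(tier 2, Q≈2,590.0) = $3,615,774.66
Minimum at tier 1 (EOQ₁): $3,604,929.81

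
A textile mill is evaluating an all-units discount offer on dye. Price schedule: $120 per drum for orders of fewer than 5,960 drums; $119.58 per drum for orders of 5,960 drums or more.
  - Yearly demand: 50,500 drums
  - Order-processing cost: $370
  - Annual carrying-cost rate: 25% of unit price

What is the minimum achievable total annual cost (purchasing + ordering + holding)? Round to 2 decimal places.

$6,093,482.83

H₁ = 25%×$120 = $30.0000;  H₂ = 25%×$119.58 = $29.8950
EOQ₁ = √(2×50,500×370/30.0000) = 1,116.09  (< 5,960, feasible at tier 1)
EOQ₂ = √(2×50,500×370/29.8950) = 1,118.05  (< 5,960 → use Q = 5,960 at tier-2 price)
TC(tier 1 (EOQ₁), Q≈1,116.1) = $6,093,482.83
TC(tier 2, Q≈5,960.0) = $6,131,012.17
Minimum at tier 1 (EOQ₁): $6,093,482.83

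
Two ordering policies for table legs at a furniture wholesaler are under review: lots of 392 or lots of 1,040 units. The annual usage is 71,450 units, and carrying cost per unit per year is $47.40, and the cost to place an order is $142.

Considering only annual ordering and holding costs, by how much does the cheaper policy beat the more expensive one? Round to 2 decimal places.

$769.12

Annual cost at Q: ordering D·S/Q plus holding Q·H/2.
TC(392) = (71,450/392)×142 + (392/2)×47.4 = $35,172.80
TC(1,040) = (71,450/1,040)×142 + (1,040/2)×47.4 = $34,403.67
|ΔTC| = |$35,172.80 − $34,403.67| = $769.12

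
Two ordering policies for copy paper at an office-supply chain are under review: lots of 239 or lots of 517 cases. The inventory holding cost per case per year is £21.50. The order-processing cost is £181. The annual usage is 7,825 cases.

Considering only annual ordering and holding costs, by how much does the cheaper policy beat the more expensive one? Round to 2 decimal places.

£198.04

For each Q, cost = (D/Q)·S + (Q/2)·H.
TC(239) = (7,825/239)×181 + (239/2)×21.5 = £8,495.30
TC(517) = (7,825/517)×181 + (517/2)×21.5 = £8,297.26
Cheaper: Q = 517.  Difference = £198.04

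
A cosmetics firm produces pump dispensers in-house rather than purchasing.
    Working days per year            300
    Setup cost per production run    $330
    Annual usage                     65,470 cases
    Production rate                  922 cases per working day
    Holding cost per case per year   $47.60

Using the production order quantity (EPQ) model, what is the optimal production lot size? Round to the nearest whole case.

1,091 cases

Daily demand d = 65,470/300 = 218.233; p = 922; 1 − d/p = 0.76330
EPQ = √(2DS / (H(1 − d/p)))
    = √(2 × 65,470 × 330 / (47.6 × 0.76330)) ≈ 1,090.54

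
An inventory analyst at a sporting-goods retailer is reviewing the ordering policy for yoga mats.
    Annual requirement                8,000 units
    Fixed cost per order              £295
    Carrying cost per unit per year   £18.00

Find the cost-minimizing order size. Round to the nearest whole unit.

512 units

Q* = √(2·D·S / H) = √(2·8,000·295 / 18) = √262,222.2 ≈ 512.08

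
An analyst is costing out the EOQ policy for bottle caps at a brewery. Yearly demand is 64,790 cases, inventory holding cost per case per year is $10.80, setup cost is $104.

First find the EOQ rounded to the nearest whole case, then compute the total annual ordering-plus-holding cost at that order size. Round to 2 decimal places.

$12,064.17

Optimal lot size Q* = (2 × 64,790 × $104 / $10.8)^½ ≈ 1,117.05 → Q = 1,117 cases
Ordering: D/Q × S = 64,790/1,117 × $104 = $6,032.37
Holding:  Q/2 × H = 1,117/2 × $10.8 = $6,031.80
Total = $6,032.37 + $6,031.80 = $12,064.17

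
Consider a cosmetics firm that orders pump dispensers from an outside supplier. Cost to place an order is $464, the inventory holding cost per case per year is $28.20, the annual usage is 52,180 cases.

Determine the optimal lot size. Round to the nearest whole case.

1,310 cases

Optimal lot size Q* = (2 × 52,180 × $464 / $28.2)^½ ≈ 1,310.39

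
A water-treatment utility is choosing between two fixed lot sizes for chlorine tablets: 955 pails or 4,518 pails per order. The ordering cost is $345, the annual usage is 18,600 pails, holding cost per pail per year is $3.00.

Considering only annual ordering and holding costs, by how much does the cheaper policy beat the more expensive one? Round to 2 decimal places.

$45.45

For each Q, cost = (D/Q)·S + (Q/2)·H.
TC(955) = (18,600/955)×345 + (955/2)×3 = $8,151.87
TC(4,518) = (18,600/4,518)×345 + (4,518/2)×3 = $8,197.32
Cheaper: Q = 955.  Difference = $45.45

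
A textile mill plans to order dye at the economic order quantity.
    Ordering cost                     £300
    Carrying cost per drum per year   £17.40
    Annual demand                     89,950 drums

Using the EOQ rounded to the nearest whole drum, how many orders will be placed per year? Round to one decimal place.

51.1 orders per year

EOQ = √(2DS/H) = √(2 × 89,950 × 300 / 17.4)
    = √(3,101,724.14) ≈ 1,761.17 → Q = 1,761
N = D/Q = 89,950/1,761 ≈ 51.079 orders/yr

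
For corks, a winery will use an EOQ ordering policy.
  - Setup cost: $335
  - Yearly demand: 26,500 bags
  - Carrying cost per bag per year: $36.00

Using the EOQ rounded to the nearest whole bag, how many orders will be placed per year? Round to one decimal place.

Optimal lot size Q* = (2 × 26,500 × $335 / $36)^½ ≈ 702.28 → Q = 702
Orders per year = D/Q = 26,500 / 702 = 37.749

37.7 orders per year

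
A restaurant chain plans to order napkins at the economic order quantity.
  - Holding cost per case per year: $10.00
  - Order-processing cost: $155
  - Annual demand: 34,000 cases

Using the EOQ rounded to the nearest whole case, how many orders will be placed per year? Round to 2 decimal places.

33.11 orders per year

Q* = √(2·D·S / H) = √(2·34,000·155 / 10) = √1,054,000.0 ≈ 1,026.65 → Q = 1,027
N = D/Q = 34,000/1,027 ≈ 33.106 orders/yr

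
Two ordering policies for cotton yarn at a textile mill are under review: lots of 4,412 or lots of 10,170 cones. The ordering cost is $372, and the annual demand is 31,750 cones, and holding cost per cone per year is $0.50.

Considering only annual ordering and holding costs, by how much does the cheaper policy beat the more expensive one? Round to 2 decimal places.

$76.16

TC(Q) = (D/Q)S + (Q/2)H
TC(4,412) = (31,750/4,412)×372 + (4,412/2)×0.5 = $3,780.02
TC(10,170) = (31,750/10,170)×372 + (10,170/2)×0.5 = $3,703.86
Lots of 10,170 are cheaper by $76.16.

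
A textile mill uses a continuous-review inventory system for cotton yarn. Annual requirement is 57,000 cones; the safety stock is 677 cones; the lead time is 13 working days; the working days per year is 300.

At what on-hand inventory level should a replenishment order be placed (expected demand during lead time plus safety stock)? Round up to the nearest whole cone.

Daily demand d = 57,000 / 300 = 190.000 cones/day
Demand during lead time = 190.000 × 13 = 2,470.00
Reorder point = 2,470.00 + 677 = 3,147.00 → round up

3,147 cones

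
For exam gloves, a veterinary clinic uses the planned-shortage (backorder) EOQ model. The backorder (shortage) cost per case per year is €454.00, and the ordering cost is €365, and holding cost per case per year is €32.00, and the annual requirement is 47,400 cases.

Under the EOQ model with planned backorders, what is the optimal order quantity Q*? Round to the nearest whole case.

Q* = √(2DS/H) · √((H + b)/b)
   = √(2 × 47,400 × 365 / 32) · √((32 + 454) / 454)
   = 1,039.862 × 1.0346 ≈ 1,075.88

1,076 cases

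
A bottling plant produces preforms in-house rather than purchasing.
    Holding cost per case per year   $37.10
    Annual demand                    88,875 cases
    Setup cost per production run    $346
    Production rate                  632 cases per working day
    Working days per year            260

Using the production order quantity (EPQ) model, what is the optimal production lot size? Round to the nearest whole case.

Daily demand d = 88,875/260 = 341.827; p = 632; 1 − d/p = 0.45913
EPQ = √(2DS / (H(1 − d/p)))
    = √(2 × 88,875 × 346 / (37.1 × 0.45913)) ≈ 1,900.14

1,900 cases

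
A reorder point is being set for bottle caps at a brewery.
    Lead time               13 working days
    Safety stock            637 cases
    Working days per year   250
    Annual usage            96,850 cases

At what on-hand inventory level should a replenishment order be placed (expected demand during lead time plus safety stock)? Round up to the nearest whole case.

Daily demand d = 96,850 / 250 = 387.400 cases/day
Demand during lead time = 387.400 × 13 = 5,036.20
Reorder point = 5,036.20 + 637 = 5,673.20 → round up

5,674 cases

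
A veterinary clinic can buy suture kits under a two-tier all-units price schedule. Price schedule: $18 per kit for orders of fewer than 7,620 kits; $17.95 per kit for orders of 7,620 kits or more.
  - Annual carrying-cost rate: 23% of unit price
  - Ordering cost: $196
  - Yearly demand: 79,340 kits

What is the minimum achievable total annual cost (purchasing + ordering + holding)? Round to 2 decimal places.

$1,439,467.22

H₁ = 23%×$18 = $4.1400;  H₂ = 23%×$17.95 = $4.1285
EOQ₁ = √(2×79,340×196/4.1400) = 2,740.87  (< 7,620, feasible at tier 1)
EOQ₂ = √(2×79,340×196/4.1285) = 2,744.69  (< 7,620 → use Q = 7,620 at tier-2 price)
TC(tier 1 (EOQ₁), Q≈2,740.9) = $1,439,467.22
TC(tier 2, Q≈7,620.0) = $1,441,923.35
Minimum at tier 1 (EOQ₁): $1,439,467.22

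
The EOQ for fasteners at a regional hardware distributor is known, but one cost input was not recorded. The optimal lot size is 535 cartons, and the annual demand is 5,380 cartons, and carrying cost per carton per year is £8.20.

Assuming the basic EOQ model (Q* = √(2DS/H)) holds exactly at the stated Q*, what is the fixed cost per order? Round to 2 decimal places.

EOQ relation: Q² = 2DS/H, so rearrange for the unknown.
S = Q²H / (2D) = 535² × 8.2 / (2 × 5,380) = 218.1269

£218.13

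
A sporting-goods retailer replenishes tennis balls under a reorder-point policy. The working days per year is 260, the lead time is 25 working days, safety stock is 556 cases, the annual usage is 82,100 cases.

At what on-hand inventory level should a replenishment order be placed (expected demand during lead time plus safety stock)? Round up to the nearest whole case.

8,451 cases

Daily demand d = 82,100 / 260 = 315.769 cases/day
Demand during lead time = 315.769 × 25 = 7,894.23
Reorder point = 7,894.23 + 556 = 8,450.23 → round up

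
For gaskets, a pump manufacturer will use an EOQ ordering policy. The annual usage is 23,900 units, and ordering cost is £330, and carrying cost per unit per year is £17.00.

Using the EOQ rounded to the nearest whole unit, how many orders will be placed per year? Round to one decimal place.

Optimal lot size Q* = (2 × 23,900 × £330 / £17)^½ ≈ 963.27 → Q = 963
N = D/Q = 23,900/963 ≈ 24.818 orders/yr

24.8 orders per year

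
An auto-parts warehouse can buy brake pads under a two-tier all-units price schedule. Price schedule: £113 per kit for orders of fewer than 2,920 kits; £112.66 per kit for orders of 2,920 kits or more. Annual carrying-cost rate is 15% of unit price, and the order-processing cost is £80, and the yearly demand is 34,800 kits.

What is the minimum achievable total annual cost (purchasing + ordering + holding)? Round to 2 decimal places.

£3,942,114.81

H₁ = 15%×£113 = £16.9500;  H₂ = 15%×£112.66 = £16.8990
EOQ₁ = √(2×34,800×80/16.9500) = 573.15  (< 2,920, feasible at tier 1)
EOQ₂ = √(2×34,800×80/16.8990) = 574.01  (< 2,920 → use Q = 2,920 at tier-2 price)
TC(tier 1 (EOQ₁), Q≈573.1) = £3,942,114.81
TC(tier 2, Q≈2,920.0) = £3,946,193.96
Minimum at tier 1 (EOQ₁): £3,942,114.81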